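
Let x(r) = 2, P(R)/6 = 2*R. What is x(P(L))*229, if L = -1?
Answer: 458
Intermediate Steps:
P(R) = 12*R (P(R) = 6*(2*R) = 12*R)
x(P(L))*229 = 2*229 = 458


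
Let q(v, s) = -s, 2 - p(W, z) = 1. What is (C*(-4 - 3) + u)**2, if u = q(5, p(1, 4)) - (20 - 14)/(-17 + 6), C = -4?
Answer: 91809/121 ≈ 758.75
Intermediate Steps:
p(W, z) = 1 (p(W, z) = 2 - 1*1 = 2 - 1 = 1)
u = -5/11 (u = -1*1 - (20 - 14)/(-17 + 6) = -1 - 6/(-11) = -1 - 6*(-1)/11 = -1 - 1*(-6/11) = -1 + 6/11 = -5/11 ≈ -0.45455)
(C*(-4 - 3) + u)**2 = (-4*(-4 - 3) - 5/11)**2 = (-4*(-7) - 5/11)**2 = (28 - 5/11)**2 = (303/11)**2 = 91809/121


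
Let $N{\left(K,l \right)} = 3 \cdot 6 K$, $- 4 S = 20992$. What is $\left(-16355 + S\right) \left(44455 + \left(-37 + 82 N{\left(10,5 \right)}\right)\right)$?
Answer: $-1278422334$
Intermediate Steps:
$S = -5248$ ($S = \left(- \frac{1}{4}\right) 20992 = -5248$)
$N{\left(K,l \right)} = 18 K$
$\left(-16355 + S\right) \left(44455 + \left(-37 + 82 N{\left(10,5 \right)}\right)\right) = \left(-16355 - 5248\right) \left(44455 - \left(37 - 82 \cdot 18 \cdot 10\right)\right) = - 21603 \left(44455 + \left(-37 + 82 \cdot 180\right)\right) = - 21603 \left(44455 + \left(-37 + 14760\right)\right) = - 21603 \left(44455 + 14723\right) = \left(-21603\right) 59178 = -1278422334$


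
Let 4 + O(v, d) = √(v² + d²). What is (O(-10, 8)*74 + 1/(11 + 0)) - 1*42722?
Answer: -473197/11 + 148*√41 ≈ -42070.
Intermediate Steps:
O(v, d) = -4 + √(d² + v²) (O(v, d) = -4 + √(v² + d²) = -4 + √(d² + v²))
(O(-10, 8)*74 + 1/(11 + 0)) - 1*42722 = ((-4 + √(8² + (-10)²))*74 + 1/(11 + 0)) - 1*42722 = ((-4 + √(64 + 100))*74 + 1/11) - 42722 = ((-4 + √164)*74 + 1/11) - 42722 = ((-4 + 2*√41)*74 + 1/11) - 42722 = ((-296 + 148*√41) + 1/11) - 42722 = (-3255/11 + 148*√41) - 42722 = -473197/11 + 148*√41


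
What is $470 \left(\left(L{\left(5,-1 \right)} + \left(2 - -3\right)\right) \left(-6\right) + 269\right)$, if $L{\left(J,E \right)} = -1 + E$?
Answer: $117970$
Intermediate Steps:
$470 \left(\left(L{\left(5,-1 \right)} + \left(2 - -3\right)\right) \left(-6\right) + 269\right) = 470 \left(\left(\left(-1 - 1\right) + \left(2 - -3\right)\right) \left(-6\right) + 269\right) = 470 \left(\left(-2 + \left(2 + 3\right)\right) \left(-6\right) + 269\right) = 470 \left(\left(-2 + 5\right) \left(-6\right) + 269\right) = 470 \left(3 \left(-6\right) + 269\right) = 470 \left(-18 + 269\right) = 470 \cdot 251 = 117970$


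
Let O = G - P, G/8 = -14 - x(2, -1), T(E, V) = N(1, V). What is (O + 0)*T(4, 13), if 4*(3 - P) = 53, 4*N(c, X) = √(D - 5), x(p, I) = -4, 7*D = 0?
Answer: -279*I*√5/16 ≈ -38.991*I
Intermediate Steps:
D = 0 (D = (⅐)*0 = 0)
N(c, X) = I*√5/4 (N(c, X) = √(0 - 5)/4 = √(-5)/4 = (I*√5)/4 = I*√5/4)
P = -41/4 (P = 3 - ¼*53 = 3 - 53/4 = -41/4 ≈ -10.250)
T(E, V) = I*√5/4
G = -80 (G = 8*(-14 - 1*(-4)) = 8*(-14 + 4) = 8*(-10) = -80)
O = -279/4 (O = -80 - 1*(-41/4) = -80 + 41/4 = -279/4 ≈ -69.750)
(O + 0)*T(4, 13) = (-279/4 + 0)*(I*√5/4) = -279*I*√5/16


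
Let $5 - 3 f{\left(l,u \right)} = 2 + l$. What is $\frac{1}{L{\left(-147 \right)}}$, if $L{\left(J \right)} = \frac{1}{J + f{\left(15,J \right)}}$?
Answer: $-151$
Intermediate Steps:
$f{\left(l,u \right)} = 1 - \frac{l}{3}$ ($f{\left(l,u \right)} = \frac{5}{3} - \frac{2 + l}{3} = \frac{5}{3} - \left(\frac{2}{3} + \frac{l}{3}\right) = 1 - \frac{l}{3}$)
$L{\left(J \right)} = \frac{1}{-4 + J}$ ($L{\left(J \right)} = \frac{1}{J + \left(1 - 5\right)} = \frac{1}{J - 4} = \frac{1}{-4 + J}$)
$\frac{1}{L{\left(-147 \right)}} = \frac{1}{\frac{1}{-4 - 147}} = \frac{1}{\frac{1}{-151}} = \frac{1}{- \frac{1}{151}} = -151$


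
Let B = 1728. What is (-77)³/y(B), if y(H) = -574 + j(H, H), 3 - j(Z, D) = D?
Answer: 3773/19 ≈ 198.58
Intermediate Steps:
j(Z, D) = 3 - D
y(H) = -571 - H (y(H) = -574 + (3 - H) = -571 - H)
(-77)³/y(B) = (-77)³/(-571 - 1*1728) = -456533/(-571 - 1728) = -456533/(-2299) = -456533*(-1/2299) = 3773/19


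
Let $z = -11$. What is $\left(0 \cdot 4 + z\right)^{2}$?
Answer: $121$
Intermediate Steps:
$\left(0 \cdot 4 + z\right)^{2} = \left(0 \cdot 4 - 11\right)^{2} = \left(0 - 11\right)^{2} = \left(-11\right)^{2} = 121$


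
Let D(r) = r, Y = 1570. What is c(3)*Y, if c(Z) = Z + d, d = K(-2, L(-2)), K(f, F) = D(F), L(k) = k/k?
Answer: 6280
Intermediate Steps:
L(k) = 1
K(f, F) = F
d = 1
c(Z) = 1 + Z (c(Z) = Z + 1 = 1 + Z)
c(3)*Y = (1 + 3)*1570 = 4*1570 = 6280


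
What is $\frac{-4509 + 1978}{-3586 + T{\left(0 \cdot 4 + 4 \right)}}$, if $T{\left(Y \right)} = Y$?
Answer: $\frac{2531}{3582} \approx 0.70659$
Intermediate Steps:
$\frac{-4509 + 1978}{-3586 + T{\left(0 \cdot 4 + 4 \right)}} = \frac{-4509 + 1978}{-3586 + \left(0 \cdot 4 + 4\right)} = - \frac{2531}{-3586 + \left(0 + 4\right)} = - \frac{2531}{-3586 + 4} = - \frac{2531}{-3582} = \left(-2531\right) \left(- \frac{1}{3582}\right) = \frac{2531}{3582}$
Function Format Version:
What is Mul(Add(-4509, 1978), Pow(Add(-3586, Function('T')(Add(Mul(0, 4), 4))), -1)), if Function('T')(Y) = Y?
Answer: Rational(2531, 3582) ≈ 0.70659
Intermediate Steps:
Mul(Add(-4509, 1978), Pow(Add(-3586, Function('T')(Add(Mul(0, 4), 4))), -1)) = Mul(Add(-4509, 1978), Pow(Add(-3586, Add(Mul(0, 4), 4)), -1)) = Mul(-2531, Pow(Add(-3586, Add(0, 4)), -1)) = Mul(-2531, Pow(Add(-3586, 4), -1)) = Mul(-2531, Pow(-3582, -1)) = Mul(-2531, Rational(-1, 3582)) = Rational(2531, 3582)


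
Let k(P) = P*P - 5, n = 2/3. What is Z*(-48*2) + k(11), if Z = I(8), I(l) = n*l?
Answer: -396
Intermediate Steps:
n = 2/3 (n = 2*(1/3) = 2/3 ≈ 0.66667)
I(l) = 2*l/3
Z = 16/3 (Z = (2/3)*8 = 16/3 ≈ 5.3333)
k(P) = -5 + P**2 (k(P) = P**2 - 5 = -5 + P**2)
Z*(-48*2) + k(11) = 16*(-48*2)/3 + (-5 + 11**2) = (16/3)*(-96) + (-5 + 121) = -512 + 116 = -396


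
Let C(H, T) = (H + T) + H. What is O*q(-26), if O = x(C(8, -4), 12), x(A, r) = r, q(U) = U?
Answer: -312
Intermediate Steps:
C(H, T) = T + 2*H
O = 12
O*q(-26) = 12*(-26) = -312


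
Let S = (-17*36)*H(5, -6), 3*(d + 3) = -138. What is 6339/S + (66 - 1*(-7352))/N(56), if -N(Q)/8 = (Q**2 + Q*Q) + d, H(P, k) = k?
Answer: 12014245/7616952 ≈ 1.5773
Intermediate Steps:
d = -49 (d = -3 + (1/3)*(-138) = -3 - 46 = -49)
S = 3672 (S = -17*36*(-6) = -612*(-6) = 3672)
N(Q) = 392 - 16*Q**2 (N(Q) = -8*((Q**2 + Q*Q) - 49) = -8*((Q**2 + Q**2) - 49) = -8*(2*Q**2 - 49) = -8*(-49 + 2*Q**2) = 392 - 16*Q**2)
6339/S + (66 - 1*(-7352))/N(56) = 6339/3672 + (66 - 1*(-7352))/(392 - 16*56**2) = 6339*(1/3672) + (66 + 7352)/(392 - 16*3136) = 2113/1224 + 7418/(392 - 50176) = 2113/1224 + 7418/(-49784) = 2113/1224 + 7418*(-1/49784) = 2113/1224 - 3709/24892 = 12014245/7616952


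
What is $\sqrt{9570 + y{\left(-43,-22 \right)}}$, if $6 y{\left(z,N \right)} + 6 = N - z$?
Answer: $\frac{\sqrt{38290}}{2} \approx 97.839$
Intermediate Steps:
$y{\left(z,N \right)} = -1 - \frac{z}{6} + \frac{N}{6}$ ($y{\left(z,N \right)} = -1 + \frac{N - z}{6} = -1 + \left(- \frac{z}{6} + \frac{N}{6}\right) = -1 - \frac{z}{6} + \frac{N}{6}$)
$\sqrt{9570 + y{\left(-43,-22 \right)}} = \sqrt{9570 - - \frac{5}{2}} = \sqrt{9570 + \frac{5}{2}} = \sqrt{\frac{19145}{2}} = \frac{\sqrt{38290}}{2}$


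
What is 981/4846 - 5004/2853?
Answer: -2383399/1536182 ≈ -1.5515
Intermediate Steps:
981/4846 - 5004/2853 = 981*(1/4846) - 5004*1/2853 = 981/4846 - 556/317 = -2383399/1536182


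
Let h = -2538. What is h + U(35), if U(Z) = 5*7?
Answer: -2503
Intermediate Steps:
U(Z) = 35
h + U(35) = -2538 + 35 = -2503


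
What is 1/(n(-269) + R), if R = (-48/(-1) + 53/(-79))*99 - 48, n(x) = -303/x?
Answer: 21251/98577198 ≈ 0.00021558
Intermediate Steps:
R = 366369/79 (R = (-48*(-1) + 53*(-1/79))*99 - 48 = (48 - 53/79)*99 - 48 = (3739/79)*99 - 48 = 370161/79 - 48 = 366369/79 ≈ 4637.6)
1/(n(-269) + R) = 1/(-303/(-269) + 366369/79) = 1/(-303*(-1/269) + 366369/79) = 1/(303/269 + 366369/79) = 1/(98577198/21251) = 21251/98577198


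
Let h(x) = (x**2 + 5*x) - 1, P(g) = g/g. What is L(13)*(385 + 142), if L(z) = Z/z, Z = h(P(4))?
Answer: 2635/13 ≈ 202.69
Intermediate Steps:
P(g) = 1
h(x) = -1 + x**2 + 5*x
Z = 5 (Z = -1 + 1**2 + 5*1 = -1 + 1 + 5 = 5)
L(z) = 5/z
L(13)*(385 + 142) = (5/13)*(385 + 142) = (5*(1/13))*527 = (5/13)*527 = 2635/13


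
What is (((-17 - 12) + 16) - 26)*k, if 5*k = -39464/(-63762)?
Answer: -256516/53135 ≈ -4.8276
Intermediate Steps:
k = 19732/159405 (k = (-39464/(-63762))/5 = (-39464*(-1/63762))/5 = (1/5)*(19732/31881) = 19732/159405 ≈ 0.12379)
(((-17 - 12) + 16) - 26)*k = (((-17 - 12) + 16) - 26)*(19732/159405) = ((-29 + 16) - 26)*(19732/159405) = (-13 - 26)*(19732/159405) = -39*19732/159405 = -256516/53135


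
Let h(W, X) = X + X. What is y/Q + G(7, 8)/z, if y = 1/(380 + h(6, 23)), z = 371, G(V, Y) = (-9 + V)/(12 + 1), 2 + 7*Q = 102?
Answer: -51439/205459800 ≈ -0.00025036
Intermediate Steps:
Q = 100/7 (Q = -2/7 + (⅐)*102 = -2/7 + 102/7 = 100/7 ≈ 14.286)
G(V, Y) = -9/13 + V/13 (G(V, Y) = (-9 + V)/13 = (-9 + V)*(1/13) = -9/13 + V/13)
h(W, X) = 2*X
y = 1/426 (y = 1/(380 + 2*23) = 1/(380 + 46) = 1/426 ≈ 0.0023474)
y/Q + G(7, 8)/z = 1/(426*(100/7)) + (-9/13 + (1/13)*7)/371 = (1/426)*(7/100) + (-9/13 + 7/13)*(1/371) = 7/42600 - 2/13*1/371 = 7/42600 - 2/4823 = -51439/205459800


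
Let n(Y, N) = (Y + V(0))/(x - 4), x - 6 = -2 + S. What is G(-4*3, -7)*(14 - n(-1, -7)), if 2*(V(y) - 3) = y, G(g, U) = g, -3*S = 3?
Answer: -192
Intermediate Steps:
S = -1 (S = -⅓*3 = -1)
V(y) = 3 + y/2
x = 3 (x = 6 + (-2 - 1) = 6 - 3 = 3)
n(Y, N) = -3 - Y (n(Y, N) = (Y + (3 + (½)*0))/(3 - 4) = (Y + (3 + 0))/(-1) = (Y + 3)*(-1) = (3 + Y)*(-1) = -3 - Y)
G(-4*3, -7)*(14 - n(-1, -7)) = (-4*3)*(14 - (-3 - 1*(-1))) = -12*(14 - (-3 + 1)) = -12*(14 - 1*(-2)) = -12*(14 + 2) = -12*16 = -192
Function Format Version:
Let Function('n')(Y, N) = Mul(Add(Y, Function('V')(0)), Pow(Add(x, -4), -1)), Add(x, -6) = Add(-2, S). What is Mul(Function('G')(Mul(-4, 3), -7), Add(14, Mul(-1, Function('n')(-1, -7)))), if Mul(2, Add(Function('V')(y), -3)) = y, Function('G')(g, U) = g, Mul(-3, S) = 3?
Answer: -192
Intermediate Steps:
S = -1 (S = Mul(Rational(-1, 3), 3) = -1)
Function('V')(y) = Add(3, Mul(Rational(1, 2), y))
x = 3 (x = Add(6, Add(-2, -1)) = Add(6, -3) = 3)
Function('n')(Y, N) = Add(-3, Mul(-1, Y)) (Function('n')(Y, N) = Mul(Add(Y, Add(3, Mul(Rational(1, 2), 0))), Pow(Add(3, -4), -1)) = Mul(Add(Y, Add(3, 0)), Pow(-1, -1)) = Mul(Add(Y, 3), -1) = Mul(Add(3, Y), -1) = Add(-3, Mul(-1, Y)))
Mul(Function('G')(Mul(-4, 3), -7), Add(14, Mul(-1, Function('n')(-1, -7)))) = Mul(Mul(-4, 3), Add(14, Mul(-1, Add(-3, Mul(-1, -1))))) = Mul(-12, Add(14, Mul(-1, Add(-3, 1)))) = Mul(-12, Add(14, Mul(-1, -2))) = Mul(-12, Add(14, 2)) = Mul(-12, 16) = -192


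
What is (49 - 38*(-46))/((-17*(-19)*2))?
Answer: 1797/646 ≈ 2.7817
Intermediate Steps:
(49 - 38*(-46))/((-17*(-19)*2)) = (49 + 1748)/((323*2)) = 1797/646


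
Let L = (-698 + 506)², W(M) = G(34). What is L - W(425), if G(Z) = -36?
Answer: 36900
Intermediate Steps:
W(M) = -36
L = 36864 (L = (-192)² = 36864)
L - W(425) = 36864 - 1*(-36) = 36864 + 36 = 36900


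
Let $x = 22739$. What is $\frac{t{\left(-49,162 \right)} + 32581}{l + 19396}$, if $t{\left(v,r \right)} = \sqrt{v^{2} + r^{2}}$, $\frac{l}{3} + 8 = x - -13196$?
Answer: $\frac{32581}{127177} + \frac{\sqrt{28645}}{127177} \approx 0.25752$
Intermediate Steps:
$l = 107781$ ($l = -24 + 3 \left(22739 - -13196\right) = -24 + 3 \left(22739 + 13196\right) = -24 + 3 \cdot 35935 = -24 + 107805 = 107781$)
$t{\left(v,r \right)} = \sqrt{r^{2} + v^{2}}$
$\frac{t{\left(-49,162 \right)} + 32581}{l + 19396} = \frac{\sqrt{162^{2} + \left(-49\right)^{2}} + 32581}{107781 + 19396} = \frac{\sqrt{26244 + 2401} + 32581}{127177} = \left(\sqrt{28645} + 32581\right) \frac{1}{127177} = \left(32581 + \sqrt{28645}\right) \frac{1}{127177} = \frac{32581}{127177} + \frac{\sqrt{28645}}{127177}$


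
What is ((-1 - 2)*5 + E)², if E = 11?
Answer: 16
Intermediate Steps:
((-1 - 2)*5 + E)² = ((-1 - 2)*5 + 11)² = (-3*5 + 11)² = (-15 + 11)² = (-4)² = 16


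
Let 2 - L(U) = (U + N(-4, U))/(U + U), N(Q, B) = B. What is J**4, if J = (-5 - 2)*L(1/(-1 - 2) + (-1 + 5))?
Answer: 2401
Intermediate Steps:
L(U) = 1 (L(U) = 2 - (U + U)/(U + U) = 2 - 2*U/(2*U) = 2 - 2*U*1/(2*U) = 2 - 1*1 = 2 - 1 = 1)
J = -7 (J = (-5 - 2)*1 = -7*1 = -7)
J**4 = (-7)**4 = 2401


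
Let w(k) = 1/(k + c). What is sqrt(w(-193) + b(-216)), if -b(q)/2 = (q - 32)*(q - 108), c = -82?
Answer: I*sqrt(486129611)/55 ≈ 400.88*I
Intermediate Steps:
b(q) = -2*(-108 + q)*(-32 + q) (b(q) = -2*(q - 32)*(q - 108) = -2*(-32 + q)*(-108 + q) = -2*(-108 + q)*(-32 + q))
w(k) = 1/(-82 + k) (w(k) = 1/(k - 82) = 1/(-82 + k))
sqrt(w(-193) + b(-216)) = sqrt(1/(-82 - 193) + (-6912 - 2*(-216)**2 + 280*(-216))) = sqrt(1/(-275) + (-6912 - 2*46656 - 60480)) = sqrt(-1/275 + (-6912 - 93312 - 60480)) = sqrt(-1/275 - 160704) = sqrt(-44193601/275) = I*sqrt(486129611)/55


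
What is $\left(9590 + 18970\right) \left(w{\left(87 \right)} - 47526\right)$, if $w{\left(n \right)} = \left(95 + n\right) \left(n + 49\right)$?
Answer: $-650425440$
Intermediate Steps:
$w{\left(n \right)} = \left(49 + n\right) \left(95 + n\right)$ ($w{\left(n \right)} = \left(95 + n\right) \left(49 + n\right) = \left(49 + n\right) \left(95 + n\right)$)
$\left(9590 + 18970\right) \left(w{\left(87 \right)} - 47526\right) = \left(9590 + 18970\right) \left(\left(4655 + 87^{2} + 144 \cdot 87\right) - 47526\right) = 28560 \left(\left(4655 + 7569 + 12528\right) - 47526\right) = 28560 \left(24752 - 47526\right) = 28560 \left(-22774\right) = -650425440$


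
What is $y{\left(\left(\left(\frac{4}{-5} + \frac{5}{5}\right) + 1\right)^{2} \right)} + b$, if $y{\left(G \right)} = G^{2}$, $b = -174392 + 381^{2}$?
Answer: $- \frac{18268079}{625} \approx -29229.0$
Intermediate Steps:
$b = -29231$ ($b = -174392 + 145161 = -29231$)
$y{\left(\left(\left(\frac{4}{-5} + \frac{5}{5}\right) + 1\right)^{2} \right)} + b = \left(\left(\left(\frac{4}{-5} + \frac{5}{5}\right) + 1\right)^{2}\right)^{2} - 29231 = \left(\left(\left(4 \left(- \frac{1}{5}\right) + 5 \cdot \frac{1}{5}\right) + 1\right)^{2}\right)^{2} - 29231 = \left(\left(\left(- \frac{4}{5} + 1\right) + 1\right)^{2}\right)^{2} - 29231 = \left(\left(\frac{1}{5} + 1\right)^{2}\right)^{2} - 29231 = \left(\left(\frac{6}{5}\right)^{2}\right)^{2} - 29231 = \left(\frac{36}{25}\right)^{2} - 29231 = \frac{1296}{625} - 29231 = - \frac{18268079}{625}$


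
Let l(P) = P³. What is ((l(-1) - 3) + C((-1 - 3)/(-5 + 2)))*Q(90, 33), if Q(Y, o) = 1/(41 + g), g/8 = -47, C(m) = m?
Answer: 8/1005 ≈ 0.0079602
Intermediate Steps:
g = -376 (g = 8*(-47) = -376)
Q(Y, o) = -1/335 (Q(Y, o) = 1/(41 - 376) = 1/(-335) = -1/335)
((l(-1) - 3) + C((-1 - 3)/(-5 + 2)))*Q(90, 33) = (((-1)³ - 3) + (-1 - 3)/(-5 + 2))*(-1/335) = ((-1 - 3) - 4/(-3))*(-1/335) = (-4 - 4*(-⅓))*(-1/335) = (-4 + 4/3)*(-1/335) = -8/3*(-1/335) = 8/1005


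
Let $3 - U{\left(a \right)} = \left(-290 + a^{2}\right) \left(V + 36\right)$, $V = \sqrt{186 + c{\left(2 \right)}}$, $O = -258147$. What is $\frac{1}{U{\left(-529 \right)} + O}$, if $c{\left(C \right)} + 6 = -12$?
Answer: $- \frac{860165}{7784523264286} + \frac{279551 \sqrt{42}}{46707139585716} \approx -7.1708 \cdot 10^{-8}$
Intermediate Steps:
$c{\left(C \right)} = -18$ ($c{\left(C \right)} = -6 - 12 = -18$)
$V = 2 \sqrt{42}$ ($V = \sqrt{186 - 18} = \sqrt{168} = 2 \sqrt{42} \approx 12.961$)
$U{\left(a \right)} = 3 - \left(-290 + a^{2}\right) \left(36 + 2 \sqrt{42}\right)$ ($U{\left(a \right)} = 3 - \left(-290 + a^{2}\right) \left(2 \sqrt{42} + 36\right) = 3 - \left(-290 + a^{2}\right) \left(36 + 2 \sqrt{42}\right)$)
$\frac{1}{U{\left(-529 \right)} + O} = \frac{1}{\left(10443 - 36 \left(-529\right)^{2} + 580 \sqrt{42} - 2 \sqrt{42} \left(-529\right)^{2}\right) - 258147} = \frac{1}{\left(10443 - 10074276 + 580 \sqrt{42} - 2 \sqrt{42} \cdot 279841\right) - 258147} = \frac{1}{\left(10443 - 10074276 + 580 \sqrt{42} - 559682 \sqrt{42}\right) - 258147} = \frac{1}{\left(-10063833 - 559102 \sqrt{42}\right) - 258147} = \frac{1}{-10321980 - 559102 \sqrt{42}}$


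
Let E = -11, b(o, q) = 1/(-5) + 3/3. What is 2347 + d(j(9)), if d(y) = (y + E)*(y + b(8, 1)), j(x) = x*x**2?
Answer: 2631717/5 ≈ 5.2634e+5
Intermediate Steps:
b(o, q) = 4/5 (b(o, q) = 1*(-1/5) + 3*(1/3) = -1/5 + 1 = 4/5)
j(x) = x**3
d(y) = (-11 + y)*(4/5 + y) (d(y) = (y - 11)*(y + 4/5) = (-11 + y)*(4/5 + y))
2347 + d(j(9)) = 2347 + (-44/5 + (9**3)**2 - 51/5*9**3) = 2347 + (-44/5 + 729**2 - 51/5*729) = 2347 + (-44/5 + 531441 - 37179/5) = 2347 + 2619982/5 = 2631717/5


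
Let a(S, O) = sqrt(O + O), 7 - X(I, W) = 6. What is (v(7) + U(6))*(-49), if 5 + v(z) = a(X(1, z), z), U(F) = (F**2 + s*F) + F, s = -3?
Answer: -931 - 49*sqrt(14) ≈ -1114.3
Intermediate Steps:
X(I, W) = 1 (X(I, W) = 7 - 1*6 = 7 - 6 = 1)
U(F) = F**2 - 2*F (U(F) = (F**2 - 3*F) + F = F**2 - 2*F)
a(S, O) = sqrt(2)*sqrt(O) (a(S, O) = sqrt(2*O) = sqrt(2)*sqrt(O))
v(z) = -5 + sqrt(2)*sqrt(z)
(v(7) + U(6))*(-49) = ((-5 + sqrt(2)*sqrt(7)) + 6*(-2 + 6))*(-49) = ((-5 + sqrt(14)) + 6*4)*(-49) = ((-5 + sqrt(14)) + 24)*(-49) = (19 + sqrt(14))*(-49) = -931 - 49*sqrt(14)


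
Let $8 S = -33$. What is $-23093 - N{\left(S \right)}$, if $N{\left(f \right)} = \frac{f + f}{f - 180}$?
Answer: $- \frac{11338685}{491} \approx -23093.0$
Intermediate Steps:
$S = - \frac{33}{8}$ ($S = \frac{1}{8} \left(-33\right) = - \frac{33}{8} \approx -4.125$)
$N{\left(f \right)} = \frac{2 f}{-180 + f}$
$-23093 - N{\left(S \right)} = -23093 - 2 \left(- \frac{33}{8}\right) \frac{1}{-180 - \frac{33}{8}} = -23093 - 2 \left(- \frac{33}{8}\right) \frac{1}{- \frac{1473}{8}} = -23093 - 2 \left(- \frac{33}{8}\right) \left(- \frac{8}{1473}\right) = -23093 - \frac{22}{491} = - \frac{11338685}{491}$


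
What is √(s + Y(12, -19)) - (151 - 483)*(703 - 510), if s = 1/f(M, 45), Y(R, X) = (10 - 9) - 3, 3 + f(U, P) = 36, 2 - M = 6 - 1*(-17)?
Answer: 64076 + I*√2145/33 ≈ 64076.0 + 1.4035*I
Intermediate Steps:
M = -21 (M = 2 - (6 - 1*(-17)) = 2 - (6 + 17) = 2 - 1*23 = 2 - 23 = -21)
f(U, P) = 33 (f(U, P) = -3 + 36 = 33)
Y(R, X) = -2 (Y(R, X) = 1 - 3 = -2)
s = 1/33 ≈ 0.030303
√(s + Y(12, -19)) - (151 - 483)*(703 - 510) = √(1/33 - 2) - (151 - 483)*(703 - 510) = √(-65/33) - (-332)*193 = I*√2145/33 - 1*(-64076) = I*√2145/33 + 64076 = 64076 + I*√2145/33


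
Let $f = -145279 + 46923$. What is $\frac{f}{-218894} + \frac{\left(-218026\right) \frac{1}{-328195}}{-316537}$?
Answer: $\frac{392990384303896}{874615061359585} \approx 0.44933$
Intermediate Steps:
$f = -98356$
$\frac{f}{-218894} + \frac{\left(-218026\right) \frac{1}{-328195}}{-316537} = - \frac{98356}{-218894} + \frac{\left(-218026\right) \frac{1}{-328195}}{-316537} = \left(-98356\right) \left(- \frac{1}{218894}\right) + \left(-218026\right) \left(- \frac{1}{328195}\right) \left(- \frac{1}{316537}\right) = \frac{49178}{109447} + \frac{218026}{328195} \left(- \frac{1}{316537}\right) = \frac{49178}{109447} - \frac{218026}{103885860715} = \frac{392990384303896}{874615061359585}$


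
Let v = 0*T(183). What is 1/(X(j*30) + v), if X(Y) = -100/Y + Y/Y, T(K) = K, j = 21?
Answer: 63/53 ≈ 1.1887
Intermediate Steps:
X(Y) = 1 - 100/Y (X(Y) = -100/Y + 1 = 1 - 100/Y)
v = 0 (v = 0*183 = 0)
1/(X(j*30) + v) = 1/((-100 + 21*30)/((21*30)) + 0) = 1/((-100 + 630)/630 + 0) = 1/((1/630)*530 + 0) = 1/(53/63 + 0) = 1/(53/63) = 63/53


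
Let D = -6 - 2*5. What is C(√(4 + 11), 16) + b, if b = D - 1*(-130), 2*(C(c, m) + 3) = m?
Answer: 119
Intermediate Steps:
C(c, m) = -3 + m/2
D = -16 (D = -6 - 10 = -16)
b = 114 (b = -16 - 1*(-130) = -16 + 130 = 114)
C(√(4 + 11), 16) + b = (-3 + (½)*16) + 114 = (-3 + 8) + 114 = 5 + 114 = 119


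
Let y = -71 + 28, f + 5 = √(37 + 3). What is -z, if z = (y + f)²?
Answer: -2344 + 192*√10 ≈ -1736.8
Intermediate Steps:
f = -5 + 2*√10 (f = -5 + √(37 + 3) = -5 + √40 = -5 + 2*√10 ≈ 1.3246)
y = -43
z = (-48 + 2*√10)² (z = (-43 + (-5 + 2*√10))² = (-48 + 2*√10)² ≈ 1736.8)
-z = -(2344 - 192*√10) = -2344 + 192*√10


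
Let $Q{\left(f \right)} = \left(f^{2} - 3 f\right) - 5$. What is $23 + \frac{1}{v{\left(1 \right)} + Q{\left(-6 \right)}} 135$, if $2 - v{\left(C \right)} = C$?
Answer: $\frac{257}{10} \approx 25.7$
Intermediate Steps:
$v{\left(C \right)} = 2 - C$
$Q{\left(f \right)} = -5 + f^{2} - 3 f$
$23 + \frac{1}{v{\left(1 \right)} + Q{\left(-6 \right)}} 135 = 23 + \frac{1}{\left(2 - 1\right) - \left(-13 - 36\right)} 135 = 23 + \frac{1}{\left(2 - 1\right) + \left(-5 + 36 + 18\right)} 135 = 23 + \frac{1}{1 + 49} \cdot 135 = 23 + \frac{1}{50} \cdot 135 = 23 + \frac{27}{10} = \frac{257}{10}$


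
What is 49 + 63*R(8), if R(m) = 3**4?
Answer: 5152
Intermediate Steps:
R(m) = 81
49 + 63*R(8) = 49 + 63*81 = 49 + 5103 = 5152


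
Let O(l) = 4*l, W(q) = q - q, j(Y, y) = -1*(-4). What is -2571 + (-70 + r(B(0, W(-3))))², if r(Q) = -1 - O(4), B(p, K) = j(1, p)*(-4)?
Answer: 4998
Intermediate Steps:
j(Y, y) = 4
W(q) = 0
B(p, K) = -16 (B(p, K) = 4*(-4) = -16)
r(Q) = -17 (r(Q) = -1 - 4*4 = -1 - 1*16 = -1 - 16 = -17)
-2571 + (-70 + r(B(0, W(-3))))² = -2571 + (-70 - 17)² = -2571 + (-87)² = -2571 + 7569 = 4998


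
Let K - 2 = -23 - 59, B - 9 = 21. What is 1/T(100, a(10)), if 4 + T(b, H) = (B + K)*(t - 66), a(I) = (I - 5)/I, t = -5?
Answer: 1/3546 ≈ 0.00028201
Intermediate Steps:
B = 30 (B = 9 + 21 = 30)
K = -80 (K = 2 + (-23 - 59) = 2 - 82 = -80)
a(I) = (-5 + I)/I
T(b, H) = 3546 (T(b, H) = -4 + (30 - 80)*(-5 - 66) = -4 - 50*(-71) = -4 + 3550 = 3546)
1/T(100, a(10)) = 1/3546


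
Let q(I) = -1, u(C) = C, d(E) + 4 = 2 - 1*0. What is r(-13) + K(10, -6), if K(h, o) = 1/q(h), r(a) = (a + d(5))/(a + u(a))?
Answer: -11/26 ≈ -0.42308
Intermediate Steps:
d(E) = -2 (d(E) = -4 + (2 - 1*0) = -4 + (2 + 0) = -4 + 2 = -2)
r(a) = (-2 + a)/(2*a) (r(a) = (a - 2)/(a + a) = (-2 + a)/((2*a)) = (-2 + a)*(1/(2*a)) = (-2 + a)/(2*a))
K(h, o) = -1 (K(h, o) = 1/(-1) = -1)
r(-13) + K(10, -6) = (½)*(-2 - 13)/(-13) - 1 = (½)*(-1/13)*(-15) - 1 = 15/26 - 1 = -11/26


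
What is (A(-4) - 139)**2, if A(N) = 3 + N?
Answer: 19600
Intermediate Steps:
(A(-4) - 139)**2 = ((3 - 4) - 139)**2 = (-1 - 139)**2 = (-140)**2 = 19600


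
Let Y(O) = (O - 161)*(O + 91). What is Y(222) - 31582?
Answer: -12489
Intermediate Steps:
Y(O) = (-161 + O)*(91 + O)
Y(222) - 31582 = (-14651 + 222**2 - 70*222) - 31582 = (-14651 + 49284 - 15540) - 31582 = 19093 - 31582 = -12489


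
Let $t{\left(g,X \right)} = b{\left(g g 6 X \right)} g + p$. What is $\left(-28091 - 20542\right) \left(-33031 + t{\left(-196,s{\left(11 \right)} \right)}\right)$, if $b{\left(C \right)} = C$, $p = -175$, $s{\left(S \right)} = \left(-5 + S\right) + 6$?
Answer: $26366857456134$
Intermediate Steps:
$s{\left(S \right)} = 1 + S$
$t{\left(g,X \right)} = -175 + 6 X g^{3}$ ($t{\left(g,X \right)} = g g 6 X g - 175 = g^{2} \cdot 6 X g - 175 = 6 g^{2} X g - 175 = 6 X g^{2} g - 175 = 6 X g^{3} - 175 = -175 + 6 X g^{3}$)
$\left(-28091 - 20542\right) \left(-33031 + t{\left(-196,s{\left(11 \right)} \right)}\right) = \left(-28091 - 20542\right) \left(-33031 + \left(-175 + 6 \left(1 + 11\right) \left(-196\right)^{3}\right)\right) = - 48633 \left(-33031 + \left(-175 + 6 \cdot 12 \left(-7529536\right)\right)\right) = - 48633 \left(-33031 - 542126767\right) = \left(-48633\right) \left(-542159798\right) = 26366857456134$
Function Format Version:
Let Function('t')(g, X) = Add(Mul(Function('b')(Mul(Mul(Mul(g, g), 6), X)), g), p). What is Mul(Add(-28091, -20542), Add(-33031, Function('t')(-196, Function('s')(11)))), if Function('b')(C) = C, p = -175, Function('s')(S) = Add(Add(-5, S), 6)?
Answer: 26366857456134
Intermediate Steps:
Function('s')(S) = Add(1, S)
Function('t')(g, X) = Add(-175, Mul(6, X, Pow(g, 3))) (Function('t')(g, X) = Add(Mul(Mul(Mul(Mul(g, g), 6), X), g), -175) = Add(Mul(Mul(Mul(Pow(g, 2), 6), X), g), -175) = Add(Mul(Mul(Mul(6, Pow(g, 2)), X), g), -175) = Add(Mul(Mul(6, X, Pow(g, 2)), g), -175) = Add(Mul(6, X, Pow(g, 3)), -175) = Add(-175, Mul(6, X, Pow(g, 3))))
Mul(Add(-28091, -20542), Add(-33031, Function('t')(-196, Function('s')(11)))) = Mul(Add(-28091, -20542), Add(-33031, Add(-175, Mul(6, Add(1, 11), Pow(-196, 3))))) = Mul(-48633, Add(-33031, Add(-175, Mul(6, 12, -7529536)))) = Mul(-48633, Add(-33031, Add(-175, -542126592))) = Mul(-48633, Add(-33031, -542126767)) = Mul(-48633, -542159798) = 26366857456134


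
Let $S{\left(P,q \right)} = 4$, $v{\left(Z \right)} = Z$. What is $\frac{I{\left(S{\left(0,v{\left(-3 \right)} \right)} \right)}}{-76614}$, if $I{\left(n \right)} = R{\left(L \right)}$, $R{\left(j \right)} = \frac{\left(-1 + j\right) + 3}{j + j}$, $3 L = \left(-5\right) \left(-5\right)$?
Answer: $- \frac{31}{3830700} \approx -8.0925 \cdot 10^{-6}$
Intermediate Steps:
$L = \frac{25}{3}$ ($L = \frac{\left(-5\right) \left(-5\right)}{3} = \frac{1}{3} \cdot 25 = \frac{25}{3} \approx 8.3333$)
$R{\left(j \right)} = \frac{2 + j}{2 j}$
$I{\left(n \right)} = \frac{31}{50}$ ($I{\left(n \right)} = \frac{2 + \frac{25}{3}}{2 \cdot \frac{25}{3}} = \frac{1}{2} \cdot \frac{3}{25} \cdot \frac{31}{3} = \frac{31}{50}$)
$\frac{I{\left(S{\left(0,v{\left(-3 \right)} \right)} \right)}}{-76614} = \frac{31}{50 \left(-76614\right)} = \frac{31}{50} \left(- \frac{1}{76614}\right) = - \frac{31}{3830700}$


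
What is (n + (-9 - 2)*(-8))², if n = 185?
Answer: 74529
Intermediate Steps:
(n + (-9 - 2)*(-8))² = (185 + (-9 - 2)*(-8))² = (185 - 11*(-8))² = (185 + 88)² = 273² = 74529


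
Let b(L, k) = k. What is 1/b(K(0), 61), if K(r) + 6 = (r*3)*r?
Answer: 1/61 ≈ 0.016393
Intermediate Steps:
K(r) = -6 + 3*r² (K(r) = -6 + (r*3)*r = -6 + (3*r)*r = -6 + 3*r²)
1/b(K(0), 61) = 1/61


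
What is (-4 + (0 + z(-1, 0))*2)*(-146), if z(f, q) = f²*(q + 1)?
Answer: 292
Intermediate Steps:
z(f, q) = f²*(1 + q)
(-4 + (0 + z(-1, 0))*2)*(-146) = (-4 + (0 + (-1)²*(1 + 0))*2)*(-146) = (-4 + (0 + 1*1)*2)*(-146) = (-4 + (0 + 1)*2)*(-146) = (-4 + 1*2)*(-146) = (-4 + 2)*(-146) = -2*(-146) = 292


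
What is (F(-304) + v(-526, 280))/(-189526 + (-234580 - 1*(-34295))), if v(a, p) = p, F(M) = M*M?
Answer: -92696/389811 ≈ -0.23780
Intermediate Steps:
F(M) = M**2
(F(-304) + v(-526, 280))/(-189526 + (-234580 - 1*(-34295))) = ((-304)**2 + 280)/(-189526 + (-234580 - 1*(-34295))) = (92416 + 280)/(-189526 + (-234580 + 34295)) = 92696/(-189526 - 200285) = 92696/(-389811) = 92696*(-1/389811) = -92696/389811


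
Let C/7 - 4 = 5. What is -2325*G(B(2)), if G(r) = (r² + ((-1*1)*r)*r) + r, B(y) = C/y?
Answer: -146475/2 ≈ -73238.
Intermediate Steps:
C = 63 (C = 28 + 7*5 = 28 + 35 = 63)
B(y) = 63/y
G(r) = r (G(r) = (r² + (-r)*r) + r = (r² - r²) + r = 0 + r = r)
-2325*G(B(2)) = -146475/2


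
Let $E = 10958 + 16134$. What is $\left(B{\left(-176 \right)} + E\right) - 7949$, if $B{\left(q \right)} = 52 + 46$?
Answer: $19241$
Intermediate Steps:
$E = 27092$
$B{\left(q \right)} = 98$
$\left(B{\left(-176 \right)} + E\right) - 7949 = \left(98 + 27092\right) - 7949 = 27190 - 7949 = 19241$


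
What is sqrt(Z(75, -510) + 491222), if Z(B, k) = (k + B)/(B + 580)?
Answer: sqrt(8429849345)/131 ≈ 700.87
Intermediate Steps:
Z(B, k) = (B + k)/(580 + B)
sqrt(Z(75, -510) + 491222) = sqrt((75 - 510)/(580 + 75) + 491222) = sqrt(-435/655 + 491222) = sqrt((1/655)*(-435) + 491222) = sqrt(-87/131 + 491222) = sqrt(64349995/131) = sqrt(8429849345)/131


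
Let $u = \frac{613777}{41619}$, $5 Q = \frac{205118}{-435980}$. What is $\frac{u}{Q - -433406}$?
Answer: $\frac{668986241150}{19660431337641279} \approx 3.4027 \cdot 10^{-5}$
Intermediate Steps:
$Q = - \frac{102559}{1089950}$ ($Q = \frac{205118 \frac{1}{-435980}}{5} = \frac{205118 \left(- \frac{1}{435980}\right)}{5} = \frac{1}{5} \left(- \frac{102559}{217990}\right) = - \frac{102559}{1089950} \approx -0.094095$)
$u = \frac{613777}{41619}$ ($u = 613777 \cdot \frac{1}{41619} = \frac{613777}{41619} \approx 14.748$)
$\frac{u}{Q - -433406} = \frac{613777}{41619 \left(- \frac{102559}{1089950} - -433406\right)} = \frac{613777}{41619 \left(- \frac{102559}{1089950} + 433406\right)} = \frac{613777}{41619 \cdot \frac{472390767141}{1089950}} = \frac{613777}{41619} \cdot \frac{1089950}{472390767141} = \frac{668986241150}{19660431337641279}$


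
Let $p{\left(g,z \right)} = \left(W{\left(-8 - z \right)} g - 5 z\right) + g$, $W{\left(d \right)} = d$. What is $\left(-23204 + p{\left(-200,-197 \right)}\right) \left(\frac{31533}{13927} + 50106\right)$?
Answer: $- \frac{42024298557105}{13927} \approx -3.0175 \cdot 10^{9}$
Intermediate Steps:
$p{\left(g,z \right)} = g - 5 z + g \left(-8 - z\right)$ ($p{\left(g,z \right)} = \left(\left(-8 - z\right) g - 5 z\right) + g = \left(g \left(-8 - z\right) - 5 z\right) + g = \left(- 5 z + g \left(-8 - z\right)\right) + g = g - 5 z + g \left(-8 - z\right)$)
$\left(-23204 + p{\left(-200,-197 \right)}\right) \left(\frac{31533}{13927} + 50106\right) = \left(-23204 - \left(-785 - 200 \left(8 - 197\right)\right)\right) \left(\frac{31533}{13927} + 50106\right) = \left(-23204 - \left(-785 + 37800\right)\right) \left(31533 \cdot \frac{1}{13927} + 50106\right) = \left(-23204 - 37015\right) \left(\frac{31533}{13927} + 50106\right) = \left(-23204 - 37015\right) \frac{697857795}{13927} = \left(-60219\right) \frac{697857795}{13927} = - \frac{42024298557105}{13927}$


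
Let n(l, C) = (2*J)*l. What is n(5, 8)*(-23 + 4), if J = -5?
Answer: 950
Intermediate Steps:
n(l, C) = -10*l (n(l, C) = (2*(-5))*l = -10*l)
n(5, 8)*(-23 + 4) = (-10*5)*(-23 + 4) = -50*(-19) = 950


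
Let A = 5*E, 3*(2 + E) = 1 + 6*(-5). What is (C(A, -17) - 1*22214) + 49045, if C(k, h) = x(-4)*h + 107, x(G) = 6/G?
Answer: 53927/2 ≈ 26964.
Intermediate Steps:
E = -35/3 (E = -2 + (1 + 6*(-5))/3 = -2 + (1 - 30)/3 = -2 + (⅓)*(-29) = -2 - 29/3 = -35/3 ≈ -11.667)
A = -175/3 (A = 5*(-35/3) = -175/3 ≈ -58.333)
C(k, h) = 107 - 3*h/2 (C(k, h) = (6/(-4))*h + 107 = (6*(-¼))*h + 107 = -3*h/2 + 107 = 107 - 3*h/2)
(C(A, -17) - 1*22214) + 49045 = ((107 - 3/2*(-17)) - 1*22214) + 49045 = ((107 + 51/2) - 22214) + 49045 = (265/2 - 22214) + 49045 = -44163/2 + 49045 = 53927/2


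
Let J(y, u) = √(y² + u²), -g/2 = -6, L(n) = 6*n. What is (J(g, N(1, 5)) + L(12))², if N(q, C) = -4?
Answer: 5344 + 576*√10 ≈ 7165.5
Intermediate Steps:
g = 12 (g = -2*(-6) = 12)
J(y, u) = √(u² + y²)
(J(g, N(1, 5)) + L(12))² = (√((-4)² + 12²) + 6*12)² = (√(16 + 144) + 72)² = (√160 + 72)² = (4*√10 + 72)² = (72 + 4*√10)²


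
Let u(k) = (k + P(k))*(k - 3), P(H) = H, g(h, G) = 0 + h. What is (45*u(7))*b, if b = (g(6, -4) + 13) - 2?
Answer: 42840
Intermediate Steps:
g(h, G) = h
b = 17 (b = (6 + 13) - 2 = 19 - 2 = 17)
u(k) = 2*k*(-3 + k) (u(k) = (k + k)*(k - 3) = (2*k)*(-3 + k) = 2*k*(-3 + k))
(45*u(7))*b = (45*(2*7*(-3 + 7)))*17 = (45*(2*7*4))*17 = (45*56)*17 = 2520*17 = 42840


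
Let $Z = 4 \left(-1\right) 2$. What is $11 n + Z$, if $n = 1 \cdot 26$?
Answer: $278$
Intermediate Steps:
$n = 26$
$Z = -8$ ($Z = \left(-4\right) 2 = -8$)
$11 n + Z = 11 \cdot 26 - 8 = 286 - 8 = 278$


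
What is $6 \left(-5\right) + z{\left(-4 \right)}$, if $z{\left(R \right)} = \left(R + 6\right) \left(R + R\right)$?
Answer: $-46$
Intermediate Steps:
$z{\left(R \right)} = 2 R \left(6 + R\right)$ ($z{\left(R \right)} = \left(6 + R\right) 2 R = 2 R \left(6 + R\right)$)
$6 \left(-5\right) + z{\left(-4 \right)} = 6 \left(-5\right) + 2 \left(-4\right) \left(6 - 4\right) = -30 + 2 \left(-4\right) 2 = -30 - 16 = -46$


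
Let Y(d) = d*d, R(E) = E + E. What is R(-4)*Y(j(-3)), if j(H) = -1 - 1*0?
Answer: -8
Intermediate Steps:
j(H) = -1 (j(H) = -1 + 0 = -1)
R(E) = 2*E
Y(d) = d²
R(-4)*Y(j(-3)) = (2*(-4))*(-1)² = -8*1 = -8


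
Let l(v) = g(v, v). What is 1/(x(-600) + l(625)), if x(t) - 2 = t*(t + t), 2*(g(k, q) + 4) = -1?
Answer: 2/1439995 ≈ 1.3889e-6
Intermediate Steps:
g(k, q) = -9/2 (g(k, q) = -4 + (½)*(-1) = -4 - ½ = -9/2)
l(v) = -9/2
x(t) = 2 + 2*t² (x(t) = 2 + t*(t + t) = 2 + t*(2*t) = 2 + 2*t²)
1/(x(-600) + l(625)) = 1/((2 + 2*(-600)²) - 9/2) = 1/((2 + 2*360000) - 9/2) = 1/((2 + 720000) - 9/2) = 1/(720002 - 9/2) = 1/(1439995/2) = 2/1439995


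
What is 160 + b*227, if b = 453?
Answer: 102991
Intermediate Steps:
160 + b*227 = 160 + 453*227 = 160 + 102831 = 102991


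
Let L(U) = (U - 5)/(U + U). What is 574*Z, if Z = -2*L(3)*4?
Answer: 4592/3 ≈ 1530.7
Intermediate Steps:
L(U) = (-5 + U)/(2*U) (L(U) = (-5 + U)/((2*U)) = (-5 + U)*(1/(2*U)) = (-5 + U)/(2*U))
Z = 8/3 (Z = -(-5 + 3)/3*4 = -(-2)/3*4 = -2*(-1/3)*4 = (2/3)*4 = 8/3 ≈ 2.6667)
574*Z = 574*(8/3) = 4592/3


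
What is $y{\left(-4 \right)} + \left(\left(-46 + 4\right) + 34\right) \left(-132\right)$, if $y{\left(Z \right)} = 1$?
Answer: $1057$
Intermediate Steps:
$y{\left(-4 \right)} + \left(\left(-46 + 4\right) + 34\right) \left(-132\right) = 1 + \left(\left(-46 + 4\right) + 34\right) \left(-132\right) = 1 + \left(-42 + 34\right) \left(-132\right) = 1 - -1056 = 1 + 1056 = 1057$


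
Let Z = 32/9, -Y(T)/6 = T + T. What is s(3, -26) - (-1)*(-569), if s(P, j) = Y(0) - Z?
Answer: -5153/9 ≈ -572.56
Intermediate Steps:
Y(T) = -12*T (Y(T) = -6*(T + T) = -12*T)
Z = 32/9 (Z = 32*(⅑) = 32/9 ≈ 3.5556)
s(P, j) = -32/9 (s(P, j) = -12*0 - 1*32/9 = 0 - 32/9 = -32/9)
s(3, -26) - (-1)*(-569) = -32/9 - (-1)*(-569) = -32/9 - 1*569 = -32/9 - 569 = -5153/9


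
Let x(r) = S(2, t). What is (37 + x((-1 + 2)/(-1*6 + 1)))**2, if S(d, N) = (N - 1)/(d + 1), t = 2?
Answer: 12544/9 ≈ 1393.8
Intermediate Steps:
S(d, N) = (-1 + N)/(1 + d)
x(r) = 1/3 (x(r) = (-1 + 2)/(1 + 2) = 1/3)
(37 + x((-1 + 2)/(-1*6 + 1)))**2 = (37 + 1/3)**2 = (112/3)**2 = 12544/9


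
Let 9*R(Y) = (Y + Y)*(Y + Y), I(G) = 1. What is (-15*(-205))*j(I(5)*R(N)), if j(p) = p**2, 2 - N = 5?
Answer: 49200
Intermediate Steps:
N = -3 (N = 2 - 1*5 = 2 - 5 = -3)
R(Y) = 4*Y**2/9 (R(Y) = ((Y + Y)*(Y + Y))/9 = ((2*Y)*(2*Y))/9 = (4*Y**2)/9 = 4*Y**2/9)
(-15*(-205))*j(I(5)*R(N)) = (-15*(-205))*(1*((4/9)*(-3)**2))**2 = 3075*(1*((4/9)*9))**2 = 3075*(1*4)**2 = 3075*4**2 = 3075*16 = 49200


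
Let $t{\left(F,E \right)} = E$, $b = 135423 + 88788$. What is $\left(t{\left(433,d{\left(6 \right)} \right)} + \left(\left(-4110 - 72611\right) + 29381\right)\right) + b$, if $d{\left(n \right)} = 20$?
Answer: $176891$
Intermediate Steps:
$b = 224211$
$\left(t{\left(433,d{\left(6 \right)} \right)} + \left(\left(-4110 - 72611\right) + 29381\right)\right) + b = \left(20 + \left(\left(-4110 - 72611\right) + 29381\right)\right) + 224211 = \left(20 + \left(-76721 + 29381\right)\right) + 224211 = \left(20 - 47340\right) + 224211 = -47320 + 224211 = 176891$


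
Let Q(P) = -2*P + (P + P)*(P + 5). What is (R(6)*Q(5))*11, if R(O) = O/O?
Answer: 990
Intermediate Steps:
R(O) = 1
Q(P) = -2*P + 2*P*(5 + P) (Q(P) = -2*P + (2*P)*(5 + P) = -2*P + 2*P*(5 + P))
(R(6)*Q(5))*11 = (1*(2*5*(4 + 5)))*11 = (1*(2*5*9))*11 = (1*90)*11 = 90*11 = 990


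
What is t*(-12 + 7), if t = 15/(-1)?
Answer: 75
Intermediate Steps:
t = -15 (t = 15*(-1) = -15)
t*(-12 + 7) = -15*(-12 + 7) = -15*(-5) = 75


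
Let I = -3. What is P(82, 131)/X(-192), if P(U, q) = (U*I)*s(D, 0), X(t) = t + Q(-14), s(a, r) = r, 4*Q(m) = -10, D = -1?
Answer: 0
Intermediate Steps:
Q(m) = -5/2 (Q(m) = (¼)*(-10) = -5/2)
X(t) = -5/2 + t (X(t) = t - 5/2 = -5/2 + t)
P(U, q) = 0 (P(U, q) = (U*(-3))*0 = -3*U*0 = 0)
P(82, 131)/X(-192) = 0/(-5/2 - 192) = 0/(-389/2) = 0*(-2/389) = 0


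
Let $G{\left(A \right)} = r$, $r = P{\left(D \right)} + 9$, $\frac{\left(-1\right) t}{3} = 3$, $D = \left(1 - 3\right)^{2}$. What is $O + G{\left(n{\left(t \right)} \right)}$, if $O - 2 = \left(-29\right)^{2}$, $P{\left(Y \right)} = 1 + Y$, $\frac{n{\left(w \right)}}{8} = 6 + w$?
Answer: $857$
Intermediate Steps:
$D = 4$ ($D = \left(-2\right)^{2} = 4$)
$t = -9$ ($t = \left(-3\right) 3 = -9$)
$n{\left(w \right)} = 48 + 8 w$ ($n{\left(w \right)} = 8 \left(6 + w\right) = 48 + 8 w$)
$r = 14$ ($r = \left(1 + 4\right) + 9 = 5 + 9 = 14$)
$G{\left(A \right)} = 14$
$O = 843$ ($O = 2 + \left(-29\right)^{2} = 2 + 841 = 843$)
$O + G{\left(n{\left(t \right)} \right)} = 843 + 14 = 857$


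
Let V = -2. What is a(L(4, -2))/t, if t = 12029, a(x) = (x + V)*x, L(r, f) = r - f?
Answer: 24/12029 ≈ 0.0019952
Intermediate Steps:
a(x) = x*(-2 + x) (a(x) = (x - 2)*x = (-2 + x)*x = x*(-2 + x))
a(L(4, -2))/t = ((4 - 1*(-2))*(-2 + (4 - 1*(-2))))/12029 = ((4 + 2)*(-2 + (4 + 2)))*(1/12029) = (6*(-2 + 6))*(1/12029) = (6*4)*(1/12029) = 24*(1/12029) = 24/12029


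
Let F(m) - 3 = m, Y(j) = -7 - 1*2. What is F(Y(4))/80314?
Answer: -3/40157 ≈ -7.4707e-5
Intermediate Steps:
Y(j) = -9 (Y(j) = -7 - 2 = -9)
F(m) = 3 + m
F(Y(4))/80314 = (3 - 9)/80314 = -6*1/80314 = -3/40157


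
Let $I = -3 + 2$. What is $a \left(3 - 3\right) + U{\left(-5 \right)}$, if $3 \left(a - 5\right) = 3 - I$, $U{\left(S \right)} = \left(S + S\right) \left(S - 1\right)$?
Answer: $60$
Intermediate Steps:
$I = -1$
$U{\left(S \right)} = 2 S \left(-1 + S\right)$
$a = \frac{19}{3}$ ($a = 5 + \frac{3 - -1}{3} = 5 + \frac{3 + 1}{3} = 5 + \frac{1}{3} \cdot 4 = 5 + \frac{4}{3} = \frac{19}{3} \approx 6.3333$)
$a \left(3 - 3\right) + U{\left(-5 \right)} = \frac{19 \left(3 - 3\right)}{3} + 2 \left(-5\right) \left(-1 - 5\right) = \frac{19}{3} \cdot 0 + 2 \left(-5\right) \left(-6\right) = 0 + 60 = 60$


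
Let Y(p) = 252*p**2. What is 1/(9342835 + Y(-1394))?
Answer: 1/499038307 ≈ 2.0039e-9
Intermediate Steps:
1/(9342835 + Y(-1394)) = 1/(9342835 + 252*(-1394)**2) = 1/(9342835 + 252*1943236) = 1/(9342835 + 489695472) = 1/499038307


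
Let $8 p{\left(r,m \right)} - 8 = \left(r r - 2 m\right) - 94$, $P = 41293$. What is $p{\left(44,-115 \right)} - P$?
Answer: $-41033$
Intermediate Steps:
$p{\left(r,m \right)} = - \frac{43}{4} - \frac{m}{4} + \frac{r^{2}}{8}$ ($p{\left(r,m \right)} = 1 + \frac{\left(r r - 2 m\right) - 94}{8} = 1 + \frac{\left(r^{2} - 2 m\right) - 94}{8} = 1 + \frac{-94 + r^{2} - 2 m}{8} = 1 - \left(\frac{47}{4} - \frac{r^{2}}{8} + \frac{m}{4}\right) = - \frac{43}{4} - \frac{m}{4} + \frac{r^{2}}{8}$)
$p{\left(44,-115 \right)} - P = \left(- \frac{43}{4} - - \frac{115}{4} + \frac{44^{2}}{8}\right) - 41293 = \left(- \frac{43}{4} + \frac{115}{4} + \frac{1}{8} \cdot 1936\right) - 41293 = \left(- \frac{43}{4} + \frac{115}{4} + 242\right) - 41293 = 260 - 41293 = -41033$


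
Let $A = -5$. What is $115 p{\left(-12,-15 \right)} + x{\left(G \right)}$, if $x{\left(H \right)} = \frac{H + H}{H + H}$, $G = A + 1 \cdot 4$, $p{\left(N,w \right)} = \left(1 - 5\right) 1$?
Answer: $-459$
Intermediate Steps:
$p{\left(N,w \right)} = -4$ ($p{\left(N,w \right)} = \left(-4\right) 1 = -4$)
$G = -1$ ($G = -5 + 1 \cdot 4 = -5 + 4 = -1$)
$x{\left(H \right)} = 1$ ($x{\left(H \right)} = \frac{2 H}{2 H} = 2 H \frac{1}{2 H} = 1$)
$115 p{\left(-12,-15 \right)} + x{\left(G \right)} = 115 \left(-4\right) + 1 = -460 + 1 = -459$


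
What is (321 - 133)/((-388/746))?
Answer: -35062/97 ≈ -361.46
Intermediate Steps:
(321 - 133)/((-388/746)) = 188/((-388*1/746)) = 188/(-194/373) = 188*(-373/194) = -35062/97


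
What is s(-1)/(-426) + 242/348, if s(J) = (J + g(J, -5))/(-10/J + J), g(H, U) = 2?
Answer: 38645/55593 ≈ 0.69514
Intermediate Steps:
s(J) = (2 + J)/(J - 10/J) (s(J) = (J + 2)/(-10/J + J) = (2 + J)/(J - 10/J))
s(-1)/(-426) + 242/348 = -(2 - 1)/(-10 + (-1)²)/(-426) + 242/348 = -1*1/(-10 + 1)*(-1/426) + 242*(1/348) = -1*1/(-9)*(-1/426) + 121/174 = -1*(-⅑)*1*(-1/426) + 121/174 = (⅑)*(-1/426) + 121/174 = -1/3834 + 121/174 = 38645/55593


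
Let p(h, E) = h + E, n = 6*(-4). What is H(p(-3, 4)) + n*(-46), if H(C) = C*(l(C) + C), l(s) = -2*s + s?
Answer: 1104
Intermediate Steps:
n = -24
l(s) = -s
p(h, E) = E + h
H(C) = 0 (H(C) = C*(-C + C) = C*0 = 0)
H(p(-3, 4)) + n*(-46) = 0 - 24*(-46) = 0 + 1104 = 1104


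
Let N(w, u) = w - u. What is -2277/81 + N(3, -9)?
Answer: -145/9 ≈ -16.111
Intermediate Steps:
-2277/81 + N(3, -9) = -2277/81 + (3 - 1*(-9)) = -2277/81 + (3 + 9) = -99*23/81 + 12 = -253/9 + 12 = -145/9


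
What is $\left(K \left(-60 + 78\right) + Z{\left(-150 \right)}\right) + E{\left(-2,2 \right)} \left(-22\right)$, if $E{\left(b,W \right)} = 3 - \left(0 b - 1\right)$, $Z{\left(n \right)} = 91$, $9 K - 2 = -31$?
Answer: $-55$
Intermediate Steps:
$K = - \frac{29}{9}$ ($K = \frac{2}{9} + \frac{1}{9} \left(-31\right) = \frac{2}{9} - \frac{31}{9} = - \frac{29}{9} \approx -3.2222$)
$E{\left(b,W \right)} = 4$ ($E{\left(b,W \right)} = 3 - \left(0 - 1\right) = 3 - -1 = 3 + 1 = 4$)
$\left(K \left(-60 + 78\right) + Z{\left(-150 \right)}\right) + E{\left(-2,2 \right)} \left(-22\right) = \left(- \frac{29 \left(-60 + 78\right)}{9} + 91\right) + 4 \left(-22\right) = \left(\left(- \frac{29}{9}\right) 18 + 91\right) - 88 = \left(-58 + 91\right) - 88 = 33 - 88 = -55$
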